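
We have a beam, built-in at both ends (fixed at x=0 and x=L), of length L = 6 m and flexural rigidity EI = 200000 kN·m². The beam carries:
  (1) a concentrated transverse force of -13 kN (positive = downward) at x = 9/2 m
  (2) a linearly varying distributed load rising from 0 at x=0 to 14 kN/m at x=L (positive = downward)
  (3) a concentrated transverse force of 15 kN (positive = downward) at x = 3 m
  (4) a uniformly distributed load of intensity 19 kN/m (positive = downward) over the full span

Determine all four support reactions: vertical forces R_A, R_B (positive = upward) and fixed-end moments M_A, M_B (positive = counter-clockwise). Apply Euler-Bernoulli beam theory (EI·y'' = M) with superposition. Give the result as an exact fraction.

Load 1 — point force P=-13 kN at a=9/2 m (b=L-a=3/2):
  R_A = Pb²(3a+b)/L³ = (-13)·(3/2)²·(3·(9/2)+(3/2))/6³ = -65/32 kN
  M_A = Pab²/L² = (-13)·(9/2)·(3/2)²/6² = -117/32 kN·m
  R_B = Pa²(a+3b)/L³ = (-13)·(9/2)²·((9/2)+3·(3/2))/6³ = -351/32 kN
  M_B = -Pa²b/L² = -(-13)·(9/2)²·(3/2)/6² = 351/32 kN·m
Load 2 — triangular load w₀=14 kN/m (0→w₀ over full span):
  R_A = 3w₀L/20 = 3·14·6/20 = 63/5 kN
  M_A = w₀L²/30 = 14·6²/30 = 84/5 kN·m
  R_B = 7w₀L/20 = 7·14·6/20 = 147/5 kN
  M_B = -w₀L²/20 = -14·6²/20 = -126/5 kN·m
Load 3 — point force P=15 kN at a=3 m (b=L-a=3):
  R_A = Pb²(3a+b)/L³ = 15·3²·(3·3+3)/6³ = 15/2 kN
  M_A = Pab²/L² = 15·3·3²/6² = 45/4 kN·m
  R_B = Pa²(a+3b)/L³ = 15·3²·(3+3·3)/6³ = 15/2 kN
  M_B = -Pa²b/L² = -15·3²·3/6² = -45/4 kN·m
Load 4 — uniform load w=19 kN/m over full span:
  R_A = wL/2 = 19·6/2 = 57 kN
  M_A = wL²/12 = 19·6²/12 = 57 kN·m
  R_B = wL/2 = 19·6/2 = 57 kN
  M_B = -wL²/12 = -19·6²/12 = -57 kN·m
Superposition: R_A = 12011/160 kN, M_A = 13023/160 kN·m, R_B = 13269/160 kN, M_B = -13197/160 kN·m

R_A = 12011/160 kN, M_A = 13023/160 kN·m, R_B = 13269/160 kN, M_B = -13197/160 kN·m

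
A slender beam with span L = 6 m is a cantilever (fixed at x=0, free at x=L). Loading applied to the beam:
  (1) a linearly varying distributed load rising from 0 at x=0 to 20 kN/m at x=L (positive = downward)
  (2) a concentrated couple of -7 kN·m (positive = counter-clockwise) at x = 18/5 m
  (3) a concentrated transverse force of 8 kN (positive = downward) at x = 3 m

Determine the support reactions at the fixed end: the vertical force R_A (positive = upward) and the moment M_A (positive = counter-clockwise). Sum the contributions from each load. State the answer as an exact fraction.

Load 1 — triangular load w₀=20 kN/m (0→w₀ over full span):
  R_A = w₀L/2 = 20·6/2 = 60 kN
  M_A = w₀L²/3 = 20·6²/3 = 240 kN·m
Load 2 — applied couple M₀=-7 kN·m at a=18/5 m (b=L-a=12/5):
  R_A = 0 kN
  M_A = -M₀ = -(-7) = 7 kN·m
Load 3 — point force P=8 kN at a=3 m (b=L-a=3):
  R_A = P = 8 kN
  M_A = Pa = 8·3 = 24 kN·m
Superposition: R_A = 68 kN, M_A = 271 kN·m

R_A = 68 kN, M_A = 271 kN·m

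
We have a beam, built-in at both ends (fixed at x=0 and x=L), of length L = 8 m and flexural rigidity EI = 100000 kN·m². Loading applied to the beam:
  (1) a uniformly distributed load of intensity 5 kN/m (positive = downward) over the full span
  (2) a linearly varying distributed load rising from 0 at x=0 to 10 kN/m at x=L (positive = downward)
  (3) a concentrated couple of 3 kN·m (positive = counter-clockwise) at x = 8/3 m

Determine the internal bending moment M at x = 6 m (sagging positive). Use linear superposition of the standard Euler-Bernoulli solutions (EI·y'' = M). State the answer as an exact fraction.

M(6) = 9 kN·m

Load 1 — uniform load w=5 kN/m over full span:
  M_1 = wLx/2 - wL²/12 - wx²/2 = 5·8·6/2 - 5·8²/12 - 5·6²/2 = 10/3 kN·m
Load 2 — triangular load w₀=10 kN/m (0→w₀ over full span):
  M_2 = 3w₀Lx/20 - w₀L²/30 - w₀x³/(6L) = 3·10·8·6/20 - 10·8²/30 - 10·6³/(6·8) = 17/3 kN·m
Load 3 — applied couple M₀=3 kN·m at a=8/3 m (b=L-a=16/3):
  M_3 = R_Ax - M_A - M₀  [x>a] with R_A=1/2, M_A=0 = (1/2)·6 - 0 - 3 = 0 kN·m
Superposition: M = Σ M_i = 9 kN·m ≈ 9.000000 kN·m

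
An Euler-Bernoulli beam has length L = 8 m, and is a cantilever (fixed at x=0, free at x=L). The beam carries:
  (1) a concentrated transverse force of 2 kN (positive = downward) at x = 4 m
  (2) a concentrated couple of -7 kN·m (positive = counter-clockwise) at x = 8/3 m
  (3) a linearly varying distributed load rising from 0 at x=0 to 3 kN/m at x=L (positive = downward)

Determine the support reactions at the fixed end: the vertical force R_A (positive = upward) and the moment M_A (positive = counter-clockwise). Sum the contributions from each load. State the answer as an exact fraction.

Load 1 — point force P=2 kN at a=4 m (b=L-a=4):
  R_A = P = 2 kN
  M_A = Pa = 2·4 = 8 kN·m
Load 2 — applied couple M₀=-7 kN·m at a=8/3 m (b=L-a=16/3):
  R_A = 0 kN
  M_A = -M₀ = -(-7) = 7 kN·m
Load 3 — triangular load w₀=3 kN/m (0→w₀ over full span):
  R_A = w₀L/2 = 3·8/2 = 12 kN
  M_A = w₀L²/3 = 3·8²/3 = 64 kN·m
Superposition: R_A = 14 kN, M_A = 79 kN·m

R_A = 14 kN, M_A = 79 kN·m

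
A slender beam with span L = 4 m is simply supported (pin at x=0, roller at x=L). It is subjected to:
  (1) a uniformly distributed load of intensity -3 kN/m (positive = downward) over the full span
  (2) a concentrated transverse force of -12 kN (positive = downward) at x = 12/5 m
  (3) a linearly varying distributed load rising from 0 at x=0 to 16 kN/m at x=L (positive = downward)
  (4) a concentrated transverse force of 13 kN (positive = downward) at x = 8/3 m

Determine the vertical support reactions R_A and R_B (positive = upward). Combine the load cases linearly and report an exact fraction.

R_A = 21/5 kN, R_B = 84/5 kN

Load 1 — uniform load w=-3 kN/m over full span:
  R_A = wL/2 = (-3)·4/2 = -6 kN
  R_B = wL/2 = (-3)·4/2 = -6 kN
Load 2 — point force P=-12 kN at a=12/5 m (b=L-a=8/5):
  R_A = Pb/L = (-12)·(8/5)/4 = -24/5 kN
  R_B = Pa/L = (-12)·(12/5)/4 = -36/5 kN
Load 3 — triangular load w₀=16 kN/m (0→w₀ over full span):
  R_A = w₀L/6 = 16·4/6 = 32/3 kN
  R_B = w₀L/3 = 16·4/3 = 64/3 kN
Load 4 — point force P=13 kN at a=8/3 m (b=L-a=4/3):
  R_A = Pb/L = 13·(4/3)/4 = 13/3 kN
  R_B = Pa/L = 13·(8/3)/4 = 26/3 kN
Superposition: R_A = 21/5 kN, R_B = 84/5 kN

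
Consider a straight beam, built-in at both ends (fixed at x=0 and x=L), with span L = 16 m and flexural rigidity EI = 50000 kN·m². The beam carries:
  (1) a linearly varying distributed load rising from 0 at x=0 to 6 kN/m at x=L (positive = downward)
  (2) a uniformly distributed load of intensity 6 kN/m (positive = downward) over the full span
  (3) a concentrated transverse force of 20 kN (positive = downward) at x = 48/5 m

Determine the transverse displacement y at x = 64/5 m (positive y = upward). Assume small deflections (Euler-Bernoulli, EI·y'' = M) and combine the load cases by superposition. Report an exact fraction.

Load 1 — triangular load w₀=6 kN/m (0→w₀ over full span):
  y_1 = -w₀x²(L-x)²(x+2L)/(120LEI) = -6·(64/5)²·(16-(64/5))²·((64/5)+2·16)/(120·16·50000) = -229376/48828125 m
Load 2 — uniform load w=6 kN/m over full span:
  y_2 = -wx²(L-x)²/(24EI) = -6·(64/5)²·(16-(64/5))²/(24·50000) = -16384/1953125 m
Load 3 — point force P=20 kN at a=48/5 m (b=L-a=32/5):
  y_3 = -Pa²(L-x)²(3bL-(3b+a)(L-x))/(6L³EI)  [x>a] = -20·(48/5)²·(16-(64/5))²·(3·(32/5)·16-(3·(32/5)+(48/5))·(16-(64/5)))/(6·16³·50000) = -32256/9765625 m
Superposition: y = Σ y_i = -800256/48828125 m ≈ -0.016389 m

y(64/5) = -800256/48828125 m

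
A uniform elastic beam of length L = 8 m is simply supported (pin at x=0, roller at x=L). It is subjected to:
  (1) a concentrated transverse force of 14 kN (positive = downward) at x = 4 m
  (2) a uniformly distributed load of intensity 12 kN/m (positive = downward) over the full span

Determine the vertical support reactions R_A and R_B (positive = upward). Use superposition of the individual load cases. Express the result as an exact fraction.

R_A = 55 kN, R_B = 55 kN

Load 1 — point force P=14 kN at a=4 m (b=L-a=4):
  R_A = Pb/L = 14·4/8 = 7 kN
  R_B = Pa/L = 14·4/8 = 7 kN
Load 2 — uniform load w=12 kN/m over full span:
  R_A = wL/2 = 12·8/2 = 48 kN
  R_B = wL/2 = 12·8/2 = 48 kN
Superposition: R_A = 55 kN, R_B = 55 kN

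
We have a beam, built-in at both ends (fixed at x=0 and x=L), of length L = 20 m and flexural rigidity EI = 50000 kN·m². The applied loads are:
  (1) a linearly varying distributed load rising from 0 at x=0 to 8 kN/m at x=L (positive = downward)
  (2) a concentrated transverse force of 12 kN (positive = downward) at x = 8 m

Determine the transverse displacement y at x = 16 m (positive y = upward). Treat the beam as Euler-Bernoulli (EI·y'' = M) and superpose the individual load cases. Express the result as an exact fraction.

Load 1 — triangular load w₀=8 kN/m (0→w₀ over full span):
  y_1 = -w₀x²(L-x)²(x+2L)/(120LEI) = -8·16²·(20-16)²·(16+2·20)/(120·20·50000) = -3584/234375 m
Load 2 — point force P=12 kN at a=8 m (b=L-a=12):
  y_2 = -Pa²(L-x)²(3bL-(3b+a)(L-x))/(6L³EI)  [x>a] = -12·8²·(20-16)²·(3·12·20-(3·12+8)·(20-16))/(6·20³·50000) = -1088/390625 m
Superposition: y = Σ y_i = -21184/1171875 m ≈ -0.018077 m

y(16) = -21184/1171875 m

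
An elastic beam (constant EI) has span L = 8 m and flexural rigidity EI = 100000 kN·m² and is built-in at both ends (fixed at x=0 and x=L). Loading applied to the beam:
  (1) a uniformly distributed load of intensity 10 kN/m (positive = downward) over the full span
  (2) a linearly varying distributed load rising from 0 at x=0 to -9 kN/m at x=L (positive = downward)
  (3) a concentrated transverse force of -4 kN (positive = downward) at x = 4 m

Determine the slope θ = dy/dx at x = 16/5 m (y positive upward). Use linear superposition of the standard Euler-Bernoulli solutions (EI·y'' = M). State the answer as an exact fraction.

θ(16/5) = -134/1953125 rad

Load 1 — uniform load w=10 kN/m over full span:
  θ_1 = -wx(L-x)(L-2x)/(12EI) = -10·(16/5)·(8-(16/5))·(8-2·(16/5))/(12·100000) = -16/78125 rad
Load 2 — triangular load w₀=-9 kN/m (0→w₀ over full span):
  θ_2 = -w₀(2x(L-x)(L-2x)(x+2L)+x²(L-x)²)/(120LEI) = -(-9)·(2·(16/5)·(8-(16/5))·(8-2·(16/5))·((16/5)+2·8)+(16/5)²·(8-(16/5))²)/(120·8·100000) = 216/1953125 rad
Load 3 — point force P=-4 kN at a=4 m (b=L-a=4):
  θ_3 = -Pb²x(2aL-(3a+b)x)/(2L³EI)  [x≤a] = -(-4)·4²·(16/5)·(2·4·8-(3·4+4)·(16/5))/(2·8³·100000) = 2/78125 rad
Superposition: θ = Σ θ_i = -134/1953125 rad ≈ -0.000069 rad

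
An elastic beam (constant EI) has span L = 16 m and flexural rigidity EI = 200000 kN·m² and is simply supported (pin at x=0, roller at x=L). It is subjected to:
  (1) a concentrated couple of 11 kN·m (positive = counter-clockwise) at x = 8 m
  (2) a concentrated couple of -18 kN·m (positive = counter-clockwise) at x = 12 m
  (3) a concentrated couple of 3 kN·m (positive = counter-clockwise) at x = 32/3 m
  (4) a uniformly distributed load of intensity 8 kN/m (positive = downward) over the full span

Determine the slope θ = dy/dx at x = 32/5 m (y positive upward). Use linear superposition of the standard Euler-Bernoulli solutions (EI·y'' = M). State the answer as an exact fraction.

θ(32/5) = -143597/75000000 rad

Load 1 — applied couple M₀=11 kN·m at a=8 m (b=L-a=8):
  θ_1 = (M₀x²/(2L)+C₁)/EI  [x≤a] with C₁=M₀(3b²-L²)/(6L)=-22/3 = (11·(32/5)²/(2·16)+(-22/3))/200000 = 253/7500000 rad
Load 2 — applied couple M₀=-18 kN·m at a=12 m (b=L-a=4):
  θ_2 = (M₀x²/(2L)+C₁)/EI  [x≤a] with C₁=M₀(3b²-L²)/(6L)=39 = ((-18)·(32/5)²/(2·16)+39)/200000 = 399/5000000 rad
Load 3 — applied couple M₀=3 kN·m at a=32/3 m (b=L-a=16/3):
  θ_3 = (M₀x²/(2L)+C₁)/EI  [x≤a] with C₁=M₀(3b²-L²)/(6L)=-16/3 = (3·(32/5)²/(2·16)+(-16/3))/200000 = -7/937500 rad
Load 4 — uniform load w=8 kN/m over full span:
  θ_4 = -w(L³-6Lx²+4x³)/(24EI) = -8·(16³-6·16·(32/5)²+4·(32/5)³)/(24·200000) = -2368/1171875 rad
Superposition: θ = Σ θ_i = -143597/75000000 rad ≈ -0.001915 rad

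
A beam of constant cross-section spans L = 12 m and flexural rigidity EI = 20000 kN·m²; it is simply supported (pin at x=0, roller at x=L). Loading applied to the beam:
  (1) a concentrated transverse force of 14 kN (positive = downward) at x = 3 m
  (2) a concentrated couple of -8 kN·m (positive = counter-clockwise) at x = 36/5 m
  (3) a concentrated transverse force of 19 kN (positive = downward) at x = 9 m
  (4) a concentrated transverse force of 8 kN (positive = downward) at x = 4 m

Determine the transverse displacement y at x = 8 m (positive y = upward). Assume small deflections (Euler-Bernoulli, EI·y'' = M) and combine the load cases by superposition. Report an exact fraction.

y(8) = -34283/750000 m

Load 1 — point force P=14 kN at a=3 m (b=L-a=9):
  y_1 = -Pa(L-x)(2Lx-a²-x²)/(6LEI)  [x>a] = -14·3·(12-8)·(2·12·8-3²-8²)/(6·12·20000) = -833/60000 m
Load 2 — applied couple M₀=-8 kN·m at a=36/5 m (b=L-a=24/5):
  y_2 = (M₀x³/(6L)-M₀(x-a)²/2+C₁x)/EI  [x>a] with C₁=M₀(3b²-L²)/(6L)=208/25 = ((-8)·8³/(6·12)-(-8)·(8-(36/5))²/2+(208/25)·8)/20000 = 86/140625 m
Load 3 — point force P=19 kN at a=9 m (b=L-a=3):
  y_3 = -Pbx(L²-b²-x²)/(6LEI)  [x≤a] = -19·3·8·(12²-3²-8²)/(6·12·20000) = -1349/60000 m
Load 4 — point force P=8 kN at a=4 m (b=L-a=8):
  y_4 = -Pa(L-x)(2Lx-a²-x²)/(6LEI)  [x>a] = -8·4·(12-8)·(2·12·8-4²-8²)/(6·12·20000) = -56/5625 m
Superposition: y = Σ y_i = -34283/750000 m ≈ -0.045711 m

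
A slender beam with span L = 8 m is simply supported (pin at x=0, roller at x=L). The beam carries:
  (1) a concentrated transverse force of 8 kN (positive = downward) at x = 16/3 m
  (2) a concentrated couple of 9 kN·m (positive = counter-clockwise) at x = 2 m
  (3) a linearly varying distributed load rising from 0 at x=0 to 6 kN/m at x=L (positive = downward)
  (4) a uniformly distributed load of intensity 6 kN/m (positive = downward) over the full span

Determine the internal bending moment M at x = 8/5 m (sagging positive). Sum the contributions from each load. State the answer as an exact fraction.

Load 1 — point force P=8 kN at a=16/3 m (b=L-a=8/3):
  M_1 = Pbx/L  [x≤a] = 8·(8/3)·(8/5)/8 = 64/15 kN·m
Load 2 — applied couple M₀=9 kN·m at a=2 m (b=L-a=6):
  M_2 = M₀x/L  [x≤a] = 9·(8/5)/8 = 9/5 kN·m
Load 3 — triangular load w₀=6 kN/m (0→w₀ over full span):
  M_3 = w₀Lx/6 - w₀x³/(6L) = 6·8·(8/5)/6 - 6·(8/5)³/(6·8) = 1536/125 kN·m
Load 4 — uniform load w=6 kN/m over full span:
  M_4 = wx(L-x)/2 = 6·(8/5)·(8-(8/5))/2 = 768/25 kN·m
Superposition: M = Σ M_i = 18403/375 kN·m ≈ 49.074667 kN·m

M(8/5) = 18403/375 kN·m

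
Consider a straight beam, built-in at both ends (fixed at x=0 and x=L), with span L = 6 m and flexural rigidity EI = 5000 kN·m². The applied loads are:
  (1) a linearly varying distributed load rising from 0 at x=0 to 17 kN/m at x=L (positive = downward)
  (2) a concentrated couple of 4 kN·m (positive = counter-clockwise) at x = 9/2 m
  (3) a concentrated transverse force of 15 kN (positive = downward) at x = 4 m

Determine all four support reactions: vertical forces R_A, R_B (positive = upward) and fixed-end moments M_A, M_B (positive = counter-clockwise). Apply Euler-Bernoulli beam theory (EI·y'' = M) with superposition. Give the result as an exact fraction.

Load 1 — triangular load w₀=17 kN/m (0→w₀ over full span):
  R_A = 3w₀L/20 = 3·17·6/20 = 153/10 kN
  M_A = w₀L²/30 = 17·6²/30 = 102/5 kN·m
  R_B = 7w₀L/20 = 7·17·6/20 = 357/10 kN
  M_B = -w₀L²/20 = -17·6²/20 = -153/5 kN·m
Load 2 — applied couple M₀=4 kN·m at a=9/2 m (b=L-a=3/2):
  R_A = 6M₀ab/L³ = 6·4·(9/2)·(3/2)/6³ = 3/4 kN
  M_A = M₀b(2a-b)/L² = 4·(3/2)·(2·(9/2)-(3/2))/6² = 5/4 kN·m
  R_B = -6M₀ab/L³ = -6·4·(9/2)·(3/2)/6³ = -3/4 kN
  M_B = M₀a(2b-a)/L² = 4·(9/2)·(2·(3/2)-(9/2))/6² = -3/4 kN·m
Load 3 — point force P=15 kN at a=4 m (b=L-a=2):
  R_A = Pb²(3a+b)/L³ = 15·2²·(3·4+2)/6³ = 35/9 kN
  M_A = Pab²/L² = 15·4·2²/6² = 20/3 kN·m
  R_B = Pa²(a+3b)/L³ = 15·4²·(4+3·2)/6³ = 100/9 kN
  M_B = -Pa²b/L² = -15·4²·2/6² = -40/3 kN·m
Superposition: R_A = 3589/180 kN, M_A = 1699/60 kN·m, R_B = 8291/180 kN, M_B = -2681/60 kN·m

R_A = 3589/180 kN, M_A = 1699/60 kN·m, R_B = 8291/180 kN, M_B = -2681/60 kN·m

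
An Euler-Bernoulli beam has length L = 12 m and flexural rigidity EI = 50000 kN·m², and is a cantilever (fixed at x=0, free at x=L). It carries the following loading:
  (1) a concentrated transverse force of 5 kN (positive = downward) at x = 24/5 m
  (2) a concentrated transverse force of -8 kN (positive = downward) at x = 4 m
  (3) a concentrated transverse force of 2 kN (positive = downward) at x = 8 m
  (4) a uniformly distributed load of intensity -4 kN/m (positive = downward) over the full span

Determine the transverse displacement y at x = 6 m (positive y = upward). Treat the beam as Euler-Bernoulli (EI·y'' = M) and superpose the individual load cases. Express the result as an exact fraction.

Load 1 — point force P=5 kN at a=24/5 m (b=L-a=36/5):
  y_1 = -Pa²(3x-a)/(6EI)  [x>a] = -5·(24/5)²·(3·6-(24/5))/(6·50000) = -396/78125 m
Load 2 — point force P=-8 kN at a=4 m (b=L-a=8):
  y_2 = -Pa²(3x-a)/(6EI)  [x>a] = -(-8)·4²·(3·6-4)/(6·50000) = 56/9375 m
Load 3 — point force P=2 kN at a=8 m (b=L-a=4):
  y_3 = -Px²(3a-x)/(6EI)  [x≤a] = -2·6²·(3·8-6)/(6·50000) = -27/6250 m
Load 4 — uniform load w=-4 kN/m over full span:
  y_4 = -wx²(x²-4Lx+6L²)/(24EI) = -(-4)·6²·(6²-4·12·6+6·12²)/(24·50000) = 459/6250 m
Superposition: y = Σ y_i = 16412/234375 m ≈ 0.070025 m

y(6) = 16412/234375 m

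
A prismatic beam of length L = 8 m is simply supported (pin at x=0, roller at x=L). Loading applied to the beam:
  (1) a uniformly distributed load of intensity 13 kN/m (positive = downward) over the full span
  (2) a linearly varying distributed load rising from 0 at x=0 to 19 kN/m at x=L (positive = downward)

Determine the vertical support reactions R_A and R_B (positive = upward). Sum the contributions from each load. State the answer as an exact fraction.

Load 1 — uniform load w=13 kN/m over full span:
  R_A = wL/2 = 13·8/2 = 52 kN
  R_B = wL/2 = 13·8/2 = 52 kN
Load 2 — triangular load w₀=19 kN/m (0→w₀ over full span):
  R_A = w₀L/6 = 19·8/6 = 76/3 kN
  R_B = w₀L/3 = 19·8/3 = 152/3 kN
Superposition: R_A = 232/3 kN, R_B = 308/3 kN

R_A = 232/3 kN, R_B = 308/3 kN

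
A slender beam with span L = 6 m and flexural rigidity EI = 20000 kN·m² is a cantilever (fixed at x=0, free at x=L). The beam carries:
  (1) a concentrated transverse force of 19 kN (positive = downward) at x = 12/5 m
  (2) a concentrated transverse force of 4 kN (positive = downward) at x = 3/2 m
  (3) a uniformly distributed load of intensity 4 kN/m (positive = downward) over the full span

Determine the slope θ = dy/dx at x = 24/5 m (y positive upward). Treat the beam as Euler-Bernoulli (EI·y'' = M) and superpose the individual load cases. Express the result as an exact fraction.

Load 1 — point force P=19 kN at a=12/5 m (b=L-a=18/5):
  θ_1 = -Pa²/(2EI)  [x>a] = -19·(12/5)²/(2·20000) = -171/62500 rad
Load 2 — point force P=4 kN at a=3/2 m (b=L-a=9/2):
  θ_2 = -Pa²/(2EI)  [x>a] = -4·(3/2)²/(2·20000) = -9/40000 rad
Load 3 — uniform load w=4 kN/m over full span:
  θ_3 = -wx(x²-3Lx+3L²)/(6EI) = -4·(24/5)·((24/5)²-3·6·(24/5)+3·6²)/(6·20000) = -558/78125 rad
Superposition: θ = Σ θ_i = -50517/5000000 rad ≈ -0.010103 rad

θ(24/5) = -50517/5000000 rad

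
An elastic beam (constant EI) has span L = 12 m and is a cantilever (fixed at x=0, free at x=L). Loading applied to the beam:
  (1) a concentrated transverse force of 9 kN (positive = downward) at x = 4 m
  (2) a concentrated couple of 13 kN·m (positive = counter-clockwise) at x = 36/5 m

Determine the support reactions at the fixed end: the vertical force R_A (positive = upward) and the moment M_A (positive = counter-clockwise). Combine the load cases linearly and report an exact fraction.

Load 1 — point force P=9 kN at a=4 m (b=L-a=8):
  R_A = P = 9 kN
  M_A = Pa = 9·4 = 36 kN·m
Load 2 — applied couple M₀=13 kN·m at a=36/5 m (b=L-a=24/5):
  R_A = 0 kN
  M_A = -M₀ = -13 kN·m
Superposition: R_A = 9 kN, M_A = 23 kN·m

R_A = 9 kN, M_A = 23 kN·m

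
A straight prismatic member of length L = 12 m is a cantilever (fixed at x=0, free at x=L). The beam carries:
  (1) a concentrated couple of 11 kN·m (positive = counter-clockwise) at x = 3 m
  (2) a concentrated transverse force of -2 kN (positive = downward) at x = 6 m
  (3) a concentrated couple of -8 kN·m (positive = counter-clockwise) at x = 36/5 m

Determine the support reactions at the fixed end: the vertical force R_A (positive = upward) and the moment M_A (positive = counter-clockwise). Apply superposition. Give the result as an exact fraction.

R_A = -2 kN, M_A = -15 kN·m

Load 1 — applied couple M₀=11 kN·m at a=3 m (b=L-a=9):
  R_A = 0 kN
  M_A = -M₀ = -11 kN·m
Load 2 — point force P=-2 kN at a=6 m (b=L-a=6):
  R_A = P = (-2) = -2 kN
  M_A = Pa = (-2)·6 = -12 kN·m
Load 3 — applied couple M₀=-8 kN·m at a=36/5 m (b=L-a=24/5):
  R_A = 0 kN
  M_A = -M₀ = -(-8) = 8 kN·m
Superposition: R_A = -2 kN, M_A = -15 kN·m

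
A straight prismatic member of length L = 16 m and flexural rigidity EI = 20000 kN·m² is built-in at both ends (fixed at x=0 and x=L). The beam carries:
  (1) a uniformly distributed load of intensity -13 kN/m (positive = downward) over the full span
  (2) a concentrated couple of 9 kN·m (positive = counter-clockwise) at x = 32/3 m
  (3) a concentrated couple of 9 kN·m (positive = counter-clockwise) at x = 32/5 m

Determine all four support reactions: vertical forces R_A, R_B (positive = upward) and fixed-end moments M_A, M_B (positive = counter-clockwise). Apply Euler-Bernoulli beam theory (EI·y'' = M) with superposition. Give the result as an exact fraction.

Load 1 — uniform load w=-13 kN/m over full span:
  R_A = wL/2 = (-13)·16/2 = -104 kN
  M_A = wL²/12 = (-13)·16²/12 = -832/3 kN·m
  R_B = wL/2 = (-13)·16/2 = -104 kN
  M_B = -wL²/12 = -(-13)·16²/12 = 832/3 kN·m
Load 2 — applied couple M₀=9 kN·m at a=32/3 m (b=L-a=16/3):
  R_A = 6M₀ab/L³ = 6·9·(32/3)·(16/3)/16³ = 3/4 kN
  M_A = M₀b(2a-b)/L² = 9·(16/3)·(2·(32/3)-(16/3))/16² = 3 kN·m
  R_B = -6M₀ab/L³ = -6·9·(32/3)·(16/3)/16³ = -3/4 kN
  M_B = M₀a(2b-a)/L² = 9·(32/3)·(2·(16/3)-(32/3))/16² = 0 kN·m
Load 3 — applied couple M₀=9 kN·m at a=32/5 m (b=L-a=48/5):
  R_A = 6M₀ab/L³ = 6·9·(32/5)·(48/5)/16³ = 81/100 kN
  M_A = M₀b(2a-b)/L² = 9·(48/5)·(2·(32/5)-(48/5))/16² = 27/25 kN·m
  R_B = -6M₀ab/L³ = -6·9·(32/5)·(48/5)/16³ = -81/100 kN
  M_B = M₀a(2b-a)/L² = 9·(32/5)·(2·(48/5)-(32/5))/16² = 72/25 kN·m
Superposition: R_A = -2561/25 kN, M_A = -20494/75 kN·m, R_B = -2639/25 kN, M_B = 21016/75 kN·m

R_A = -2561/25 kN, M_A = -20494/75 kN·m, R_B = -2639/25 kN, M_B = 21016/75 kN·m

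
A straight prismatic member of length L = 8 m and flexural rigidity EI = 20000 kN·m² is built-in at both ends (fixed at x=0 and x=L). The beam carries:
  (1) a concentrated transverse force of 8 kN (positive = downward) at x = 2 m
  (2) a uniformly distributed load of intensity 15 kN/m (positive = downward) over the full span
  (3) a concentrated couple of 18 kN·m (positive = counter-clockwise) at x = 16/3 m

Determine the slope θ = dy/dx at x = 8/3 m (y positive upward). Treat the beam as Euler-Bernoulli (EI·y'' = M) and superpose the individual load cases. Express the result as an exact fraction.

Load 1 — point force P=8 kN at a=2 m (b=L-a=6):
  θ_1 = Pa²(L-x)(2bL-(3b+a)(L-x))/(2L³EI)  [x>a] = 8·2²·(8-(8/3))·(2·6·8-(3·6+2)·(8-(8/3)))/(2·8³·20000) = -1/11250 rad
Load 2 — uniform load w=15 kN/m over full span:
  θ_2 = -wx(L-x)(L-2x)/(12EI) = -15·(8/3)·(8-(8/3))·(8-2·(8/3))/(12·20000) = -8/3375 rad
Load 3 — applied couple M₀=18 kN·m at a=16/3 m (b=L-a=8/3):
  θ_3 = (R_Ax²/2 - M_Ax)/EI  [x≤a] with R_A=3, M_A=6 = (3·(8/3)²/2 - 6·(8/3))/20000 = -1/3750 rad
Superposition: θ = Σ θ_i = -46/16875 rad ≈ -0.002726 rad

θ(8/3) = -46/16875 rad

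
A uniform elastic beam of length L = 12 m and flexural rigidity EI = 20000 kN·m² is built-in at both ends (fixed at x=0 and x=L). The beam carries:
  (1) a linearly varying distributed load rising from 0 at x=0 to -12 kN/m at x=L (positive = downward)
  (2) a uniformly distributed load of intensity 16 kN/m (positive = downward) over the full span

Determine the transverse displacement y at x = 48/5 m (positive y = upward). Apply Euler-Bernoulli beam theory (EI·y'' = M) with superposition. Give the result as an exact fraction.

y(48/5) = -100224/9765625 m

Load 1 — triangular load w₀=-12 kN/m (0→w₀ over full span):
  y_1 = -w₀x²(L-x)²(x+2L)/(120LEI) = -(-12)·(48/5)²·(12-(48/5))²·((48/5)+2·12)/(120·12·20000) = 72576/9765625 m
Load 2 — uniform load w=16 kN/m over full span:
  y_2 = -wx²(L-x)²/(24EI) = -16·(48/5)²·(12-(48/5))²/(24·20000) = -6912/390625 m
Superposition: y = Σ y_i = -100224/9765625 m ≈ -0.010263 m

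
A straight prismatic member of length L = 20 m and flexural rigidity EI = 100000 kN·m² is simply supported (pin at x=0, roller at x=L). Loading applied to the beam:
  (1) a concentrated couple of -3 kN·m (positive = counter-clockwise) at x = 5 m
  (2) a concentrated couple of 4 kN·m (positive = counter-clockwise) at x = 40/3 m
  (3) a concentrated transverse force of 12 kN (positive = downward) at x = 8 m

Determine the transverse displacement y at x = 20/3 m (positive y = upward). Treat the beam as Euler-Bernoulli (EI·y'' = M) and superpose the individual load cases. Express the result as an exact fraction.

Load 1 — applied couple M₀=-3 kN·m at a=5 m (b=L-a=15):
  y_1 = (M₀x³/(6L)-M₀(x-a)²/2+C₁x)/EI  [x>a] with C₁=M₀(3b²-L²)/(6L)=-55/8 = ((-3)·(20/3)³/(6·20)-(-3)·((20/3)-5)²/2+(-55/8)·(20/3))/100000 = -53/108000 m
Load 2 — applied couple M₀=4 kN·m at a=40/3 m (b=L-a=20/3):
  y_2 = (M₀x³/(6L)+C₁x)/EI  [x≤a] with C₁=M₀(3b²-L²)/(6L)=-80/9 = (4·(20/3)³/(6·20)+(-80/9)·(20/3))/100000 = -1/2025 m
Load 3 — point force P=12 kN at a=8 m (b=L-a=12):
  y_3 = -Pbx(L²-b²-x²)/(6LEI)  [x≤a] = -12·12·(20/3)·(20²-12²-(20/3)²)/(6·20·100000) = -476/28125 m
Superposition: y = Σ y_i = -145063/8100000 m ≈ -0.017909 m

y(20/3) = -145063/8100000 m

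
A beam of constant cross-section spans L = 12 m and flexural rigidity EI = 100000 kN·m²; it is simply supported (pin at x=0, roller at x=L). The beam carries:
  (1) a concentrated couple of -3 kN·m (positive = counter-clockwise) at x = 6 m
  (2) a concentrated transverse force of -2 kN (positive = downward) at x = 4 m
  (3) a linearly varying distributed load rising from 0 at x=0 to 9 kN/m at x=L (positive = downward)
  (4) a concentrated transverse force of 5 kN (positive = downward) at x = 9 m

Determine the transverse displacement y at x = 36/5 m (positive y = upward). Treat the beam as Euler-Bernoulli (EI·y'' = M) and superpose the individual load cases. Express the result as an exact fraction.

Load 1 — applied couple M₀=-3 kN·m at a=6 m (b=L-a=6):
  y_1 = (M₀x³/(6L)-M₀(x-a)²/2+C₁x)/EI  [x>a] with C₁=M₀(3b²-L²)/(6L)=3/2 = ((-3)·(36/5)³/(6·12)-(-3)·((36/5)-6)²/2+(3/2)·(36/5))/100000 = -81/3125000 m
Load 2 — point force P=-2 kN at a=4 m (b=L-a=8):
  y_2 = -Pa(L-x)(2Lx-a²-x²)/(6LEI)  [x>a] = -(-2)·4·(12-(36/5))·(2·12·(36/5)-4²-(36/5)²)/(6·12·100000) = 656/1171875 m
Load 3 — triangular load w₀=9 kN/m (0→w₀ over full span):
  y_3 = -w₀x(7L⁴-10L²x²+3x⁴)/(360LEI) = -9·(36/5)·(7·12⁴-10·12²·(36/5)²+3·(36/5)⁴)/(360·12·100000) = -575424/48828125 m
Load 4 — point force P=5 kN at a=9 m (b=L-a=3):
  y_4 = -Pbx(L²-b²-x²)/(6LEI)  [x≤a] = -5·3·(36/5)·(12²-3²-(36/5)²)/(6·12·100000) = -6237/5000000 m
Superposition: y = Σ y_i = -117170783/9375000000 m ≈ -0.012498 m

y(36/5) = -117170783/9375000000 m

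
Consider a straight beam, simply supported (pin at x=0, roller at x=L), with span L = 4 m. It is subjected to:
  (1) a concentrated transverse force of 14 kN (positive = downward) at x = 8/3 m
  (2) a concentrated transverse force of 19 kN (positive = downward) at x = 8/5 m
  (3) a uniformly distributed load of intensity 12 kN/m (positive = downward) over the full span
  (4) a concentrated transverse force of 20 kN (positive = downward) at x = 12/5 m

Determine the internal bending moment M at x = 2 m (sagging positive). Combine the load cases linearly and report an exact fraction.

Load 1 — point force P=14 kN at a=8/3 m (b=L-a=4/3):
  M_1 = Pbx/L  [x≤a] = 14·(4/3)·2/4 = 28/3 kN·m
Load 2 — point force P=19 kN at a=8/5 m (b=L-a=12/5):
  M_2 = Pa(L-x)/L  [x>a] = 19·(8/5)·(4-2)/4 = 76/5 kN·m
Load 3 — uniform load w=12 kN/m over full span:
  M_3 = wx(L-x)/2 = 12·2·(4-2)/2 = 24 kN·m
Load 4 — point force P=20 kN at a=12/5 m (b=L-a=8/5):
  M_4 = Pbx/L  [x≤a] = 20·(8/5)·2/4 = 16 kN·m
Superposition: M = Σ M_i = 968/15 kN·m ≈ 64.533333 kN·m

M(2) = 968/15 kN·m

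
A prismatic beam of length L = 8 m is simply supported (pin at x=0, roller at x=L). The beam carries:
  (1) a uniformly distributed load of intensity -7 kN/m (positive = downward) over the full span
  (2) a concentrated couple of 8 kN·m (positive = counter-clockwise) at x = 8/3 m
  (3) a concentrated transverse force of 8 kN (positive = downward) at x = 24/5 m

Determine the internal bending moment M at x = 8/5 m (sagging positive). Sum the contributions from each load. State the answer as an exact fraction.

M(8/5) = -728/25 kN·m

Load 1 — uniform load w=-7 kN/m over full span:
  M_1 = wx(L-x)/2 = (-7)·(8/5)·(8-(8/5))/2 = -896/25 kN·m
Load 2 — applied couple M₀=8 kN·m at a=8/3 m (b=L-a=16/3):
  M_2 = M₀x/L  [x≤a] = 8·(8/5)/8 = 8/5 kN·m
Load 3 — point force P=8 kN at a=24/5 m (b=L-a=16/5):
  M_3 = Pbx/L  [x≤a] = 8·(16/5)·(8/5)/8 = 128/25 kN·m
Superposition: M = Σ M_i = -728/25 kN·m ≈ -29.120000 kN·m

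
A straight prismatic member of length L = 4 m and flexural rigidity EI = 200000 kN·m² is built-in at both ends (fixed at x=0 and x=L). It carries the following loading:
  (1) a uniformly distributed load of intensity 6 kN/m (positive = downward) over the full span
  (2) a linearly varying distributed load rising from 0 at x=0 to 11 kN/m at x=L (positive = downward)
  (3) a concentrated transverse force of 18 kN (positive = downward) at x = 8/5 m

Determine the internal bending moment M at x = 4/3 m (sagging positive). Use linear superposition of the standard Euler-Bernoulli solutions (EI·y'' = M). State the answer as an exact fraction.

M(4/3) = 98188/10125 kN·m

Load 1 — uniform load w=6 kN/m over full span:
  M_1 = wLx/2 - wL²/12 - wx²/2 = 6·4·(4/3)/2 - 6·4²/12 - 6·(4/3)²/2 = 8/3 kN·m
Load 2 — triangular load w₀=11 kN/m (0→w₀ over full span):
  M_2 = 3w₀Lx/20 - w₀L²/30 - w₀x³/(6L) = 3·11·4·(4/3)/20 - 11·4²/30 - 11·(4/3)³/(6·4) = 748/405 kN·m
Load 3 — point force P=18 kN at a=8/5 m (b=L-a=12/5):
  M_3 = Pb²(3a+b)x/L³ - Pab²/L²  [x≤a] = 18·(12/5)²·(3·(8/5)+(12/5))·(4/3)/4³ - 18·(8/5)·(12/5)²/4² = 648/125 kN·m
Superposition: M = Σ M_i = 98188/10125 kN·m ≈ 9.697580 kN·m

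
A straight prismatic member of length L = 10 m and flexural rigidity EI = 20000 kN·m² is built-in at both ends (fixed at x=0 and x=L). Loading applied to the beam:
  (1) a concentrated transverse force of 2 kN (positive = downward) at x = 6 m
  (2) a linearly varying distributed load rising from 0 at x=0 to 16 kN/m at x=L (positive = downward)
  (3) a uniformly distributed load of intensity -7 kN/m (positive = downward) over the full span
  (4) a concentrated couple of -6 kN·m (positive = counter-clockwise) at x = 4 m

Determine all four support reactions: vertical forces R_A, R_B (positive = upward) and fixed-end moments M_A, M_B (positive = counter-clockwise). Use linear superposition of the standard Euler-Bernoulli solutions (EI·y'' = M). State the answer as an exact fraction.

R_A = -279/25 kN, M_A = -19/5 kN·m, R_B = 579/25 kN, M_B = -397/15 kN·m

Load 1 — point force P=2 kN at a=6 m (b=L-a=4):
  R_A = Pb²(3a+b)/L³ = 2·4²·(3·6+4)/10³ = 88/125 kN
  M_A = Pab²/L² = 2·6·4²/10² = 48/25 kN·m
  R_B = Pa²(a+3b)/L³ = 2·6²·(6+3·4)/10³ = 162/125 kN
  M_B = -Pa²b/L² = -2·6²·4/10² = -72/25 kN·m
Load 2 — triangular load w₀=16 kN/m (0→w₀ over full span):
  R_A = 3w₀L/20 = 3·16·10/20 = 24 kN
  M_A = w₀L²/30 = 16·10²/30 = 160/3 kN·m
  R_B = 7w₀L/20 = 7·16·10/20 = 56 kN
  M_B = -w₀L²/20 = -16·10²/20 = -80 kN·m
Load 3 — uniform load w=-7 kN/m over full span:
  R_A = wL/2 = (-7)·10/2 = -35 kN
  M_A = wL²/12 = (-7)·10²/12 = -175/3 kN·m
  R_B = wL/2 = (-7)·10/2 = -35 kN
  M_B = -wL²/12 = -(-7)·10²/12 = 175/3 kN·m
Load 4 — applied couple M₀=-6 kN·m at a=4 m (b=L-a=6):
  R_A = 6M₀ab/L³ = 6·(-6)·4·6/10³ = -108/125 kN
  M_A = M₀b(2a-b)/L² = (-6)·6·(2·4-6)/10² = -18/25 kN·m
  R_B = -6M₀ab/L³ = -6·(-6)·4·6/10³ = 108/125 kN
  M_B = M₀a(2b-a)/L² = (-6)·4·(2·6-4)/10² = -48/25 kN·m
Superposition: R_A = -279/25 kN, M_A = -19/5 kN·m, R_B = 579/25 kN, M_B = -397/15 kN·m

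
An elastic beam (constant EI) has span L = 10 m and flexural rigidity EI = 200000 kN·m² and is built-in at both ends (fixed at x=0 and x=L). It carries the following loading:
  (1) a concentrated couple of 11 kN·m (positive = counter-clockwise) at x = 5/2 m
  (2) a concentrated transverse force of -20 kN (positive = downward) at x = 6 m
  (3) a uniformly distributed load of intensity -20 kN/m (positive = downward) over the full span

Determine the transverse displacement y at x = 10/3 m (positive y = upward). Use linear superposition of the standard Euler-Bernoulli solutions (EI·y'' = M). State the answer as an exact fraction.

Load 1 — applied couple M₀=11 kN·m at a=5/2 m (b=L-a=15/2):
  y_1 = (R_Ax³/6 - M_Ax²/2 - M₀(x-a)²/2)/EI  [x>a] with R_A=99/80, M_A=-33/16 = ((99/80)·(10/3)³/6 - (-33/16)·(10/3)²/2 - 11·((10/3)-(5/2))²/2)/200000 = 11/144000 m
Load 2 — point force P=-20 kN at a=6 m (b=L-a=4):
  y_2 = -Pb²x²(3aL-(3a+b)x)/(6L³EI)  [x≤a] = -(-20)·4²·(10/3)²·(3·6·10-(3·6+4)·(10/3))/(6·10³·200000) = 16/50625 m
Load 3 — uniform load w=-20 kN/m over full span:
  y_3 = -wx²(L-x)²/(24EI) = -(-20)·(10/3)²·(10-(10/3))²/(24·200000) = 1/486 m
Superposition: y = Σ y_i = 47629/19440000 m ≈ 0.002450 m

y(10/3) = 47629/19440000 m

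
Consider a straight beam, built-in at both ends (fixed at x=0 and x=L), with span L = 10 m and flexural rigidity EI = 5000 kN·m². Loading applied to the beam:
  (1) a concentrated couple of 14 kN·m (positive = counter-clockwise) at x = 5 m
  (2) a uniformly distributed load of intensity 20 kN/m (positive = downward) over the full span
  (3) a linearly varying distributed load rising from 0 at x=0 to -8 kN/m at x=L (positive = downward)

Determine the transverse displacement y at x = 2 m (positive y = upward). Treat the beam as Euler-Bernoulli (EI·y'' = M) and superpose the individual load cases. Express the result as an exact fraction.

Load 1 — applied couple M₀=14 kN·m at a=5 m (b=L-a=5):
  y_1 = (R_Ax³/6 - M_Ax²/2)/EI  [x≤a] with R_A=21/10, M_A=7/2 = ((21/10)·2³/6 - (7/2)·2²/2)/5000 = -21/25000 m
Load 2 — uniform load w=20 kN/m over full span:
  y_2 = -wx²(L-x)²/(24EI) = -20·2²·(10-2)²/(24·5000) = -16/375 m
Load 3 — triangular load w₀=-8 kN/m (0→w₀ over full span):
  y_3 = -w₀x²(L-x)²(x+2L)/(120LEI) = -(-8)·2²·(10-2)²·(2+2·10)/(120·10·5000) = 352/46875 m
Superposition: y = Σ y_i = -13499/375000 m ≈ -0.035997 m

y(2) = -13499/375000 m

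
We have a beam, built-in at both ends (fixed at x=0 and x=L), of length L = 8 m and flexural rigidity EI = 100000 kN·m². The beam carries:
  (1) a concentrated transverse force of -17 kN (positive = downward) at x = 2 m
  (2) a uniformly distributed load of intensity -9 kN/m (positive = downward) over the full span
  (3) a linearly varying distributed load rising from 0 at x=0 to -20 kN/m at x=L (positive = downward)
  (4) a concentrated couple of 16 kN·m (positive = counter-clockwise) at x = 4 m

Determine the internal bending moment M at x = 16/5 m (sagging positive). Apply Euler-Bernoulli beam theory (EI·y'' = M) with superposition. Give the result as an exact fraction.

M(16/5) = -339/8 kN·m

Load 1 — point force P=-17 kN at a=2 m (b=L-a=6):
  M_1 = Pa²(a+3b)(L-x)/L³ - Pa²b/L²  [x>a] = (-17)·2²·(2+3·6)·(8-(16/5))/8³ - (-17)·2²·6/8² = -51/8 kN·m
Load 2 — uniform load w=-9 kN/m over full span:
  M_2 = wLx/2 - wL²/12 - wx²/2 = (-9)·8·(16/5)/2 - (-9)·8²/12 - (-9)·(16/5)²/2 = -528/25 kN·m
Load 3 — triangular load w₀=-20 kN/m (0→w₀ over full span):
  M_3 = 3w₀Lx/20 - w₀L²/30 - w₀x³/(6L) = 3·(-20)·8·(16/5)/20 - (-20)·8²/30 - (-20)·(16/5)³/(6·8) = -512/25 kN·m
Load 4 — applied couple M₀=16 kN·m at a=4 m (b=L-a=4):
  M_4 = R_Ax - M_A  [x≤a] with R_A=3, M_A=4 = 3·(16/5) - 4 = 28/5 kN·m
Superposition: M = Σ M_i = -339/8 kN·m ≈ -42.375000 kN·m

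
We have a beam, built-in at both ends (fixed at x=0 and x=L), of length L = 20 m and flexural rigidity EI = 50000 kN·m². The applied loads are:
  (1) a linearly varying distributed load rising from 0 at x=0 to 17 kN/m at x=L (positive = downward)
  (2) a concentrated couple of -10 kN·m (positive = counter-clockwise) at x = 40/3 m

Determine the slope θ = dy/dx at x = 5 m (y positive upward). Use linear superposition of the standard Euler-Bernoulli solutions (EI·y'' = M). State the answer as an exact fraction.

θ(5) = -1957/192000 rad

Load 1 — triangular load w₀=17 kN/m (0→w₀ over full span):
  θ_1 = -w₀(2x(L-x)(L-2x)(x+2L)+x²(L-x)²)/(120LEI) = -17·(2·5·(20-5)·(20-2·5)·(5+2·20)+5²·(20-5)²)/(120·20·50000) = -663/64000 rad
Load 2 — applied couple M₀=-10 kN·m at a=40/3 m (b=L-a=20/3):
  θ_2 = (R_Ax²/2 - M_Ax)/EI  [x≤a] with R_A=-2/3, M_A=-10/3 = ((-2/3)·5²/2 - (-10/3)·5)/50000 = 1/6000 rad
Superposition: θ = Σ θ_i = -1957/192000 rad ≈ -0.010193 rad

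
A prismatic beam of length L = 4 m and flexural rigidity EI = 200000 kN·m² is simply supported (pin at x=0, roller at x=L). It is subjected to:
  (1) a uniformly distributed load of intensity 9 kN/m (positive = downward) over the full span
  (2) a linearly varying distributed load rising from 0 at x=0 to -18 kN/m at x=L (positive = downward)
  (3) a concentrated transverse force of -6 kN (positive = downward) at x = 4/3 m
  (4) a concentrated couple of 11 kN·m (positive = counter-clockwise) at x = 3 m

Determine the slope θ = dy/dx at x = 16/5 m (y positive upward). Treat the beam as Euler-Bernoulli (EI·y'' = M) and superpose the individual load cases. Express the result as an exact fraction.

θ(16/5) = 195713/27000000000 rad

Load 1 — uniform load w=9 kN/m over full span:
  θ_1 = -w(L³-6Lx²+4x³)/(24EI) = -9·(4³-6·4·(16/5)²+4·(16/5)³)/(24·200000) = 297/3125000 rad
Load 2 — triangular load w₀=-18 kN/m (0→w₀ over full span):
  θ_2 = -w₀(7L⁴-30L²x²+15x⁴)/(360LEI) = -(-18)·(7·4⁴-30·4²·(16/5)²+15·(16/5)⁴)/(360·4·200000) = -757/7812500 rad
Load 3 — point force P=-6 kN at a=4/3 m (b=L-a=8/3):
  θ_3 = -Pa(2L²-6Lx+3x²+a²)/(6LEI)  [x>a] = -(-6)·(4/3)·(2·4²-6·4·(16/5)+3·(16/5)²+(4/3)²)/(6·4·200000) = -173/8437500 rad
Load 4 — applied couple M₀=11 kN·m at a=3 m (b=L-a=1):
  θ_4 = (M₀x²/(2L)-M₀(x-a)+C₁)/EI  [x>a] with C₁=M₀(3b²-L²)/(6L)=-143/24 = (11·(16/5)²/(2·4)-11·((16/5)-3)+(-143/24))/200000 = 3553/120000000 rad
Superposition: θ = Σ θ_i = 195713/27000000000 rad ≈ 0.000007 rad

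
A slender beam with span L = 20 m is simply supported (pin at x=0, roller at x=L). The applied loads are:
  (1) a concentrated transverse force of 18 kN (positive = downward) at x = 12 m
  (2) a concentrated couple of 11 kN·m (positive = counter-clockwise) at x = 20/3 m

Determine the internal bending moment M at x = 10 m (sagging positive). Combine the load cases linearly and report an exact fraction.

M(10) = 133/2 kN·m

Load 1 — point force P=18 kN at a=12 m (b=L-a=8):
  M_1 = Pbx/L  [x≤a] = 18·8·10/20 = 72 kN·m
Load 2 — applied couple M₀=11 kN·m at a=20/3 m (b=L-a=40/3):
  M_2 = M₀x/L - M₀  [x>a] = 11·10/20 - 11 = -11/2 kN·m
Superposition: M = Σ M_i = 133/2 kN·m ≈ 66.500000 kN·m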